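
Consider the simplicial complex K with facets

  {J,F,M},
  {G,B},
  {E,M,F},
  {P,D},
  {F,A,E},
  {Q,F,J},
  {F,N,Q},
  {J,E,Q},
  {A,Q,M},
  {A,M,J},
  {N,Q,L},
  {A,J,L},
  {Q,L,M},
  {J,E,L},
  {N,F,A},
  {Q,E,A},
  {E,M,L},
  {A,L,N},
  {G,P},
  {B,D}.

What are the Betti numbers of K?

Take the total order A < B < D < E < F < G < J < L < M < N < P < Q on the vertex set. Then K (dimension 2) consists of the simplices:

  0-simplices (12): A, B, D, E, F, G, J, L, M, N, P, Q
  1-simplices (28): AE, AF, AJ, AL, AM, AN, AQ, BD, BG, DP, EF, EJ, EL, EM, EQ, FJ, FM, FN, FQ, GP, JL, JM, JQ, LM, LN, LQ, MQ, NQ
  2-simplices (16): AEF, AEQ, AFN, AJL, AJM, ALN, AMQ, EFM, EJL, EJQ, ELM, FJM, FJQ, FNQ, LMQ, LNQ

so the chain groups are C_0 ≅ Z^12, C_1 ≅ Z^28, C_2 ≅ Z^16.

The boundary map ∂_1: C_1 → C_0 maps an edge to its endpoints' difference, ∂[p,q] = q − p. For instance
  ∂FN = N − F.
The 12×28 boundary matrix has rank 10 and Smith normal form diag(1,1,1,1,1,1,1,1,1,1).

The boundary map ∂_2: C_2 → C_1 acts by ∂[p,q,r] = [q,r] − [p,r] + [p,q]. For instance
  ∂AEF = EF − AF + AE,
  ∂ELM = LM − EM + EL.
This gives a 28×16 integer matrix of rank 15; reducing to Smith normal form yields diagonal entries (1,1,1,1,1,1,1,1,1,1,1,1,1,1,1).

Computing H_k = (kernel of ∂_k) / (image of ∂_{k+1}):

  H_0: rank C_0 − rank ∂_1 = 12 − 10 = 2, and the invariant factors of ∂_1 are all 1, so H_0 = Z^2.
  H_1: rank ker ∂_1 − rank ∂_2 = (28 − 10) − 15 = 3, and the invariant factors of ∂_2 are all 1, so H_1 = Z^3.
  H_2: rank ker ∂_2 − rank ∂_3 = (16 − 15) − 0 = 1, and there is no ∂_3, so H_2 = Z.

(K is a triangulation of the disjoint union of the torus T^2 and the circle S^1.)

Hence the Betti numbers are b_0 = 2, b_1 = 3, b_2 = 1.

b_0 = 2, b_1 = 3, b_2 = 1.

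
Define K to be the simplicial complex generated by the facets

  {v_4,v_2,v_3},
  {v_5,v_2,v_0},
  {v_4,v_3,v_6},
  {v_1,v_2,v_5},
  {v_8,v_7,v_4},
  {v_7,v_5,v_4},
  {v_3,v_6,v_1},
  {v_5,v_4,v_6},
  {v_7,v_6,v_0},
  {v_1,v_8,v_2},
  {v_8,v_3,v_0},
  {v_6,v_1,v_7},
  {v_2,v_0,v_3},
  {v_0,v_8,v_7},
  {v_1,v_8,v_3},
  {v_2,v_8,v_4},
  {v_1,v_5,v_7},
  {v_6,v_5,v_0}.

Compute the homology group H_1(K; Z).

H_1 ≅ Z ⊕ Z/2.

K has 9 vertices, 27 edges, 18 triangles.
rank ∂_1 = 8, rank ∂_2 = 18 ⇒ b_1 = 27 − 8 − 18 = 1; ∂_2 has invariant factor(s) [2] giving torsion. So H_1 = Z ⊕ Z/2.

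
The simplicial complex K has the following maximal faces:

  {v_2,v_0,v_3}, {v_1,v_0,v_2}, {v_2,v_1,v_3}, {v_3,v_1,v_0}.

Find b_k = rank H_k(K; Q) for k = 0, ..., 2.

b_0 = 1, b_1 = 0, b_2 = 1.

We work with the vertex ordering v_0 < v_1 < v_2 < v_3. The simplices of K, each written with vertices in increasing order, are:

  0-simplices (4): [v_0], [v_1], [v_2], [v_3]
  1-simplices (6): [v_0,v_1], [v_0,v_2], [v_0,v_3], [v_1,v_2], [v_1,v_3], [v_2,v_3]
  2-simplices (4): [v_0,v_1,v_2], [v_0,v_1,v_3], [v_0,v_2,v_3], [v_1,v_2,v_3]

so the chain groups are C_0 ≅ Z^4, C_1 ≅ Z^6, C_2 ≅ Z^4.

The boundary map ∂_1: C_1 → C_0 sends each edge [p,q] (with p < q) to q − p. For instance
  ∂[v_0,v_1] = [v_1] − [v_0].
As a 4×6 matrix over Z this has rank 3, with invariant factors (1,1,1).

Boundary ∂_2: C_2 → C_1 acts by ∂[p,q,r] = [q,r] − [p,r] + [p,q]. For instance
  ∂[v_1,v_2,v_3] = [v_2,v_3] − [v_1,v_3] + [v_1,v_2],
  ∂[v_0,v_2,v_3] = [v_2,v_3] − [v_0,v_3] + [v_0,v_2].
As a 6×4 matrix over Z this has rank 3, with invariant factors (1,1,1).

Reading off H_k = ker ∂_k / im ∂_{k+1}:

  H_0: rank C_0 − rank ∂_1 = 4 − 3 = 1, and the invariant factors of ∂_1 are all 1, so H_0 = Z.
  H_1: rank ker ∂_1 − rank ∂_2 = (6 − 3) − 3 = 0, and the invariant factors of ∂_2 are all 1, so H_1 = 0.
  H_2: rank ker ∂_2 − rank ∂_3 = (4 − 3) − 0 = 1, and there is no ∂_3, so H_2 = Z.

As a check, the Euler characteristic is 4 − 6 + 4 = 2, which agrees with 1 − 0 + 1 = 2.

Hence the Betti numbers are b_0 = 1, b_1 = 0, b_2 = 1.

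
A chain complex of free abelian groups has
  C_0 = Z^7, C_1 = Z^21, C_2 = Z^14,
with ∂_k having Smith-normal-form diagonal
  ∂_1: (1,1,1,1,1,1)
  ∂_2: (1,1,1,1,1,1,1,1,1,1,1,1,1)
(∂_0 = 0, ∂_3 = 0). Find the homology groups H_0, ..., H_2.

H_0 ≅ Z,  H_1 ≅ Z^2,  H_2 ≅ Z.

H_0: b_0 = 7 − 0 − 6 = 1; torsion from ∂_1 factors > 1: none. So H_0 ≅ Z.
H_1: b_1 = 21 − 6 − 13 = 2; torsion from ∂_2 factors > 1: none. So H_1 ≅ Z^2.
H_2: b_2 = 14 − 13 − 0 = 1; torsion from ∂_3 factors > 1: none. So H_2 ≅ Z.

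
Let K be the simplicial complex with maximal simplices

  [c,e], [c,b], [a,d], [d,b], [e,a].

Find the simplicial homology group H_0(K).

Fix the vertex order a < b < c < d < e and write every simplex with vertices in increasing order. Then dim K = 1 and the simplices of K are:

  0-simplices (5): a, b, c, d, e
  1-simplices (5): ad, ae, bc, bd, ce

giving chain groups C_0 ≅ Z^5, C_1 ≅ Z^5.

The boundary map ∂_1: C_1 → C_0 maps an edge to its endpoints' difference, ∂[p,q] = q − p. For instance
  ∂bc = c − b.
The 5×5 boundary matrix has rank 4 and Smith normal form diag(1,1,1,1).

Reading off H_k = ker ∂_k / im ∂_{k+1}:

  H_0: rank C_0 − rank ∂_1 = 5 − 4 = 1, and the invariant factors of ∂_1 are all 1, so H_0 = Z.

H_0 ≅ Z.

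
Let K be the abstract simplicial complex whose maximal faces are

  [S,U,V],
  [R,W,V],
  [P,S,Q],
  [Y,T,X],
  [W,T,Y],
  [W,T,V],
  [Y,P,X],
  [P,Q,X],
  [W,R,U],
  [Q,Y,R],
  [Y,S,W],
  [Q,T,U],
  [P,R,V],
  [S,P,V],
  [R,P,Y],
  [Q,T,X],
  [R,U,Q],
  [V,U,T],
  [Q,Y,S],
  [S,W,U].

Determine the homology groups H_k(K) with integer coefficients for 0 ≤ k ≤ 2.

Fix the vertex order P < Q < R < S < T < U < V < W < X < Y and write every simplex with vertices in increasing order. Then dim K = 2 and the simplices of K are:

  0-simplices (10): P, Q, R, S, T, U, V, W, X, Y
  1-simplices (30): PQ, PR, PS, PV, PX, PY, QR, QS, QT, QU, QX, QY, RU, RV, RW, RY, SU, SV, SW, SY, TU, TV, TW, TX, TY, UV, UW, VW, WY, XY
  2-simplices (20): PQS, PQX, PRV, PRY, PSV, PXY, QRU, QRY, QSY, QTU, QTX, RUW, RVW, SUV, SUW, SWY, TUV, TVW, TWY, TXY

Hence C_0 ≅ Z^10, C_1 ≅ Z^30, C_2 ≅ Z^20.

Boundary ∂_1: C_1 → C_0 maps an edge to its endpoints' difference, ∂[p,q] = q − p.
This gives a 10×30 integer matrix of rank 9; reducing to Smith normal form yields diagonal entries (1,1,1,1,1,1,1,1,1).

Boundary ∂_2: C_2 → C_1 acts by ∂[p,q,r] = [q,r] − [p,r] + [p,q]. For instance
  ∂PRV = RV − PV + PR,
  ∂PSV = SV − PV + PS.
The resulting 30×20 matrix has rank 20, and its Smith normal form has invariant factors (1,1,1,1,1,1,1,1,1,1,1,1,1,1,1,1,1,1,1,2).

Reading off H_k = ker ∂_k / im ∂_{k+1}:

  H_0: rank C_0 − rank ∂_1 = 10 − 9 = 1, and the invariant factors of ∂_1 are all 1, so H_0 = Z.
  H_1: rank ker ∂_1 − rank ∂_2 = (30 − 9) − 20 = 1, and ∂_2 has invariant factor 2 > 1, so H_1 = Z ⊕ Z/2Z.
  H_2: rank ker ∂_2 − rank ∂_3 = (20 − 20) − 0 = 0, and there is no ∂_3, so H_2 = 0.

(K is a triangulation of the Klein bottle.)

H_0 = Z,  H_1 = Z ⊕ Z/2Z,  H_2 = 0.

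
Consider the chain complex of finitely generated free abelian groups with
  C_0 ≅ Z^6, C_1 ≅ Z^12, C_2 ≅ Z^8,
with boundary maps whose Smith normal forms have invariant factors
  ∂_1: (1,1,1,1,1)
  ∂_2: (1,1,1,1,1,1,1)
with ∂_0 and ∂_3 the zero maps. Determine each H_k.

H_0: b_0 = 6 − 0 − 5 = 1; torsion from ∂_1 factors > 1: none. So H_0 ≅ Z.
H_1: b_1 = 12 − 5 − 7 = 0; torsion from ∂_2 factors > 1: none. So H_1 ≅ 0.
H_2: b_2 = 8 − 7 − 0 = 1; torsion from ∂_3 factors > 1: none. So H_2 ≅ Z.

H_0 ≅ Z,  H_1 = 0,  H_2 ≅ Z.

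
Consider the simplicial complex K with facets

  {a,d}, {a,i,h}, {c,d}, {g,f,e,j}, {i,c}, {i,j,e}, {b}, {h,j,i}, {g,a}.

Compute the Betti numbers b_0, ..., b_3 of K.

b_0 = 2, b_1 = 2, b_2 = 0, b_3 = 0.

Take the total order a < b < c < d < e < f < g < h < i < j on the vertex set. Then K (dimension 3) consists of the simplices:

  0-simplices (10): a, b, c, d, e, f, g, h, i, j
  1-simplices (16): ad, ag, ah, ai, cd, ci, ef, eg, ei, ej, fg, fj, gj, hi, hj, ij
  2-simplices (7): ahi, efg, efj, egj, eij, fgj, hij
  3-simplices (1): efgj

Hence C_0 ≅ Z^10, C_1 ≅ Z^16, C_2 ≅ Z^7, C_3 ≅ Z^1.

∂_1: C_1 → C_0 maps an edge to its endpoints' difference, ∂[p,q] = q − p. For instance
  ∂ij = j − i.
This gives a 10×16 integer matrix of rank 8; reducing to Smith normal form yields diagonal entries (1,1,1,1,1,1,1,1).

The boundary map ∂_2: C_2 → C_1 acts by ∂[p,q,r] = [q,r] − [p,r] + [p,q]. For instance
  ∂ahi = hi − ai + ah,
  ∂hij = ij − hj + hi.
As a 16×7 matrix over Z this has rank 6, with invariant factors (1,1,1,1,1,1).

The boundary map ∂_3: C_3 → C_2 sends each 3-simplex σ to the alternating sum Σ_i (−1)^i (σ with its i-th vertex removed). For instance
  ∂efgj = fgj − egj + efj − efg.
As a 7×1 matrix over Z this has rank 1, with invariant factors (1).

Computing H_k = (kernel of ∂_k) / (image of ∂_{k+1}):

  H_0: rank C_0 − rank ∂_1 = 10 − 8 = 2, and the invariant factors of ∂_1 are all 1, so H_0 = Z^2.
  H_1: rank ker ∂_1 − rank ∂_2 = (16 − 8) − 6 = 2, and the invariant factors of ∂_2 are all 1, so H_1 = Z^2.
  H_2: rank ker ∂_2 − rank ∂_3 = (7 − 6) − 1 = 0, and the invariant factors of ∂_3 are all 1, so H_2 = 0.
  H_3: rank ker ∂_3 − rank ∂_4 = (1 − 1) − 0 = 0, and there is no ∂_4, so H_3 = 0.

As a check, the Euler characteristic is 10 − 16 + 7 − 1 = 0, which agrees with 2 − 2 + 0 − 0 = 0.

Hence the Betti numbers are b_0 = 2, b_1 = 2, b_2 = 0, b_3 = 0.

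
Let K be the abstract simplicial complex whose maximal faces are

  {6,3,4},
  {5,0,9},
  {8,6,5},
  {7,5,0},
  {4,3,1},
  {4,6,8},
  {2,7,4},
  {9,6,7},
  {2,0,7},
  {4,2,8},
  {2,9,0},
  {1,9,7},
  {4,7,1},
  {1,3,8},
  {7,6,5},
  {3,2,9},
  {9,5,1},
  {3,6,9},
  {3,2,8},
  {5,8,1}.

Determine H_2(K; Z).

Fix the vertex order 0 < 1 < 2 < 3 < 4 < 5 < 6 < 7 < 8 < 9 and write every simplex with vertices in increasing order. Then dim K = 2 and the simplices of K are:

  0-simplices (10): [0], [1], [2], [3], [4], [5], [6], [7], [8], [9]
  1-simplices (30): (30 of them)
  2-simplices (20): (20 of them)

Hence C_0 ≅ Z^10, C_1 ≅ Z^30, C_2 ≅ Z^20.

∂_1: C_1 → C_0 maps an edge to its endpoints' difference, ∂[p,q] = q − p. For instance
  ∂[6,9] = [9] − [6].
This gives a 10×30 integer matrix of rank 9; reducing to Smith normal form yields diagonal entries (1,1,1,1,1,1,1,1,1).

∂_2: C_2 → C_1 maps a triangle to the signed sum of its edges. For instance
  ∂[2,4,8] = [4,8] − [2,8] + [2,4],
  ∂[3,6,9] = [6,9] − [3,9] + [3,6].
This gives a 30×20 integer matrix of rank 20; reducing to Smith normal form yields diagonal entries (1,1,1,1,1,1,1,1,1,1,1,1,1,1,1,1,1,1,1,2).

From H_k ≅ ker(∂_k) / im(∂_{k+1}) we obtain:

  H_2: rank ker ∂_2 − rank ∂_3 = (20 − 20) − 0 = 0, and there is no ∂_3, so H_2 ≅ 0.

(K is a triangulation of the Klein bottle.)

H_2 = 0.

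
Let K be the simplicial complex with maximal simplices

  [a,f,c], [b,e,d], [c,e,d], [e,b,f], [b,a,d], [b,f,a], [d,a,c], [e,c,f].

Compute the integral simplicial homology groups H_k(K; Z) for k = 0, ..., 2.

H_0 ≅ Z,  H_1 = 0,  H_2 ≅ Z.

Fix the vertex order a < b < c < d < e < f and write every simplex with vertices in increasing order. Then dim K = 2 and the simplices of K are:

  0-simplices (6): a, b, c, d, e, f
  1-simplices (12): ab, ac, ad, af, bd, be, bf, cd, ce, cf, de, ef
  2-simplices (8): abd, abf, acd, acf, bde, bef, cde, cef

giving chain groups C_0 ≅ Z^6, C_1 ≅ Z^12, C_2 ≅ Z^8.

∂_1: C_1 → C_0 is given by ∂[p,q] = [q] − [p].
As a 6×12 matrix over Z this has rank 5, with invariant factors (1,1,1,1,1).

∂_2: C_2 → C_1 sends each 2-simplex [p,q,r] to [q,r] − [p,r] + [p,q]. For instance
  ∂acf = cf − af + ac,
  ∂bef = ef − bf + be.
As a 12×8 matrix over Z this has rank 7, with invariant factors (1,1,1,1,1,1,1).

Now H_k = ker ∂_k / im ∂_{k+1}, so:

  H_0: rank C_0 − rank ∂_1 = 6 − 5 = 1, and the invariant factors of ∂_1 are all 1, so H_0 ≅ Z.
  H_1: rank ker ∂_1 − rank ∂_2 = (12 − 5) − 7 = 0, and the invariant factors of ∂_2 are all 1, so H_1 ≅ 0.
  H_2: rank ker ∂_2 − rank ∂_3 = (8 − 7) − 0 = 1, and there is no ∂_3, so H_2 ≅ Z.

As a check, the Euler characteristic is 6 − 12 + 8 = 2, which agrees with 1 − 0 + 1 = 2.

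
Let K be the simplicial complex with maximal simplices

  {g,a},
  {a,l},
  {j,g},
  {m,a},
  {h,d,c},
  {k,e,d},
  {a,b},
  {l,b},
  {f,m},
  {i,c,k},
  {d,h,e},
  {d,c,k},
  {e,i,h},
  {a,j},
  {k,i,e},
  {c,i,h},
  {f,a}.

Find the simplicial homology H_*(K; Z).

H_0 = Z^2,  H_1 = Z^3,  H_2 = Z.

Take the total order a < b < c < d < e < f < g < h < i < j < k < l < m on the vertex set. Then K (dimension 2) consists of the simplices:

  0-simplices (13): a, b, c, d, e, f, g, h, i, j, k, l, m
  1-simplices (21): ab, af, ag, aj, al, am, bl, cd, ch, ci, ck, de, dh, dk, eh, ei, ek, fm, gj, hi, ik
  2-simplices (8): cdh, cdk, chi, cik, deh, dek, ehi, eik

Hence C_0 ≅ Z^13, C_1 ≅ Z^21, C_2 ≅ Z^8.

Boundary ∂_1: C_1 → C_0 sends each edge [p,q] (with p < q) to q − p.
The 13×21 boundary matrix has rank 11 and Smith normal form diag(1,1,1,1,1,1,1,1,1,1,1).

∂_2: C_2 → C_1 sends each 2-simplex [p,q,r] to [q,r] − [p,r] + [p,q]. For instance
  ∂cdk = dk − ck + cd,
  ∂cdh = dh − ch + cd.
This gives a 21×8 integer matrix of rank 7; reducing to Smith normal form yields diagonal entries (1,1,1,1,1,1,1).

Reading off H_k = ker ∂_k / im ∂_{k+1}:

  H_0: rank C_0 − rank ∂_1 = 13 − 11 = 2, and the invariant factors of ∂_1 are all 1, so H_0 ≅ Z^2.
  H_1: rank ker ∂_1 − rank ∂_2 = (21 − 11) − 7 = 3, and the invariant factors of ∂_2 are all 1, so H_1 ≅ Z^3.
  H_2: rank ker ∂_2 − rank ∂_3 = (8 − 7) − 0 = 1, and there is no ∂_3, so H_2 ≅ Z.

As a check, the Euler characteristic is 13 − 21 + 8 = 0, which agrees with 2 − 3 + 1 = 0.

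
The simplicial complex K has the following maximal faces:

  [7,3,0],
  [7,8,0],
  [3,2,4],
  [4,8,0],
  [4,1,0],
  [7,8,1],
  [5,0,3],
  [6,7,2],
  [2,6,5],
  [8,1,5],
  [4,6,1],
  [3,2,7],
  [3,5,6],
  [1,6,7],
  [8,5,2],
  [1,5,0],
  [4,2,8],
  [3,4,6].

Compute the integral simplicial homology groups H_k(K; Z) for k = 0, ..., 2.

H_0 ≅ Z,  H_1 ≅ Z × Z/2,  H_2 = 0.

Fix the vertex order 0 < 1 < 2 < 3 < 4 < 5 < 6 < 7 < 8 and write every simplex with vertices in increasing order. Then dim K = 2 and the simplices of K are:

  0-simplices (9): [0], [1], [2], [3], [4], [5], [6], [7], [8]
  1-simplices (27): (27 of them)
  2-simplices (18): [0,1,4], [0,1,5], [0,3,5], [0,3,7], [0,4,8], [0,7,8], [1,4,6], [1,5,8], [1,6,7], [1,7,8], [2,3,4], [2,3,7], [2,4,8], [2,5,6], [2,5,8], [2,6,7], [3,4,6], [3,5,6]

so the chain groups are C_0 ≅ Z^9, C_1 ≅ Z^27, C_2 ≅ Z^18.

The boundary map ∂_1: C_1 → C_0 maps an edge to its endpoints' difference, ∂[p,q] = q − p.
The 9×27 boundary matrix has rank 8 and Smith normal form diag(1,1,1,1,1,1,1,1).

∂_2: C_2 → C_1 sends each 2-simplex [p,q,r] to [q,r] − [p,r] + [p,q]. For instance
  ∂[0,1,5] = [1,5] − [0,5] + [0,1],
  ∂[2,4,8] = [4,8] − [2,8] + [2,4].
The resulting 27×18 matrix has rank 18, and its Smith normal form has invariant factors (1,1,1,1,1,1,1,1,1,1,1,1,1,1,1,1,1,2).

From H_k ≅ ker(∂_k) / im(∂_{k+1}) we obtain:

  H_0: rank C_0 − rank ∂_1 = 9 − 8 = 1, and the invariant factors of ∂_1 are all 1, so H_0 = Z.
  H_1: rank ker ∂_1 − rank ∂_2 = (27 − 8) − 18 = 1, and ∂_2 has invariant factor 2 > 1, so H_1 = Z × Z/2.
  H_2: rank ker ∂_2 − rank ∂_3 = (18 − 18) − 0 = 0, and there is no ∂_3, so H_2 = 0.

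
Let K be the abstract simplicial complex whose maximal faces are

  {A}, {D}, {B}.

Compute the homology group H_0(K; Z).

H_0 ≅ Z^3.

Order the vertices as A < B < D. Listing each simplex with vertices in this order, K has dimension 0 with simplices:

  0-simplices (3): A, B, D

Hence C_0 ≅ Z^3.

Reading off H_k = ker ∂_k / im ∂_{k+1}:

  H_0: rank C_0 − rank ∂_1 = 3 − 0 = 3, and there is no ∂_1, so H_0 ≅ Z^3.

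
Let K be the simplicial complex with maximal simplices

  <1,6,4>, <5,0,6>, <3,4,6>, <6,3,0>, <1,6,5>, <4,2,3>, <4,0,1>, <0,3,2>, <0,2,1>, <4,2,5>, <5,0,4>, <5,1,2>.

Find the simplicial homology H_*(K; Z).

H_0 ≅ Z,  H_1 ≅ Z/2,  H_2 = 0.

Fix the vertex order 0 < 1 < 2 < 3 < 4 < 5 < 6 and write every simplex with vertices in increasing order. Then dim K = 2 and the simplices of K are:

  0-simplices (7): [0], [1], [2], [3], [4], [5], [6]
  1-simplices (18): [0,1], [0,2], [0,3], [0,4], [0,5], [0,6], [1,2], [1,4], [1,5], [1,6], [2,3], [2,4], [2,5], [3,4], [3,6], [4,5], [4,6], [5,6]
  2-simplices (12): [0,1,2], [0,1,4], [0,2,3], [0,3,6], [0,4,5], [0,5,6], [1,2,5], [1,4,6], [1,5,6], [2,3,4], [2,4,5], [3,4,6]

giving chain groups C_0 ≅ Z^7, C_1 ≅ Z^18, C_2 ≅ Z^12.

Boundary ∂_1: C_1 → C_0 is given by ∂[p,q] = [q] − [p].
As a 7×18 matrix over Z this has rank 6, with invariant factors (1,1,1,1,1,1).

Boundary ∂_2: C_2 → C_1 acts by ∂[p,q,r] = [q,r] − [p,r] + [p,q]. For instance
  ∂[2,4,5] = [4,5] − [2,5] + [2,4],
  ∂[3,4,6] = [4,6] − [3,6] + [3,4].
The 18×12 boundary matrix has rank 12 and Smith normal form diag(1,1,1,1,1,1,1,1,1,1,1,2).

Reading off H_k = ker ∂_k / im ∂_{k+1}:

  H_0: rank C_0 − rank ∂_1 = 7 − 6 = 1, and the invariant factors of ∂_1 are all 1, so H_0 ≅ Z.
  H_1: rank ker ∂_1 − rank ∂_2 = (18 − 6) − 12 = 0, and ∂_2 has invariant factor 2 > 1, so H_1 ≅ Z/2.
  H_2: rank ker ∂_2 − rank ∂_3 = (12 − 12) − 0 = 0, and there is no ∂_3, so H_2 ≅ 0.

As a check, the Euler characteristic is 7 − 18 + 12 = 1, which agrees with 1 − 0 + 0 = 1.
(K is a triangulation of the real projective plane RP^2.)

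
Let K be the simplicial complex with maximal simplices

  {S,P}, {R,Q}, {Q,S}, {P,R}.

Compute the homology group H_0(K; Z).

H_0 = Z.

Take the total order P < Q < R < S on the vertex set. Then K (dimension 1) consists of the simplices:

  0-simplices (4): P, Q, R, S
  1-simplices (4): PR, PS, QR, QS

so the chain groups are C_0 ≅ Z^4, C_1 ≅ Z^4.

∂_1: C_1 → C_0 is given by ∂[p,q] = [q] − [p]. For instance
  ∂QS = S − Q.
The resulting 4×4 matrix has rank 3, and its Smith normal form has invariant factors (1,1,1).

Reading off H_k = ker ∂_k / im ∂_{k+1}:

  H_0: rank C_0 − rank ∂_1 = 4 − 3 = 1, and the invariant factors of ∂_1 are all 1, so H_0 = Z.

(K is a triangulation of the circle S^1.)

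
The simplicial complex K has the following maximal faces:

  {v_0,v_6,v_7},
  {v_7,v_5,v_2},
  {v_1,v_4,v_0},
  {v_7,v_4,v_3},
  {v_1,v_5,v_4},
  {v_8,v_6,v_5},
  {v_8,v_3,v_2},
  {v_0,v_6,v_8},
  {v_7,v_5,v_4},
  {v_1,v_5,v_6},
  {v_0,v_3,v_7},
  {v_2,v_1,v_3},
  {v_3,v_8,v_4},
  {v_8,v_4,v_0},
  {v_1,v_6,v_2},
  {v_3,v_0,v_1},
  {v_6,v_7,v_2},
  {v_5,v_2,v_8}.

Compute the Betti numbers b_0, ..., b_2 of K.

We work with the vertex ordering v_0 < v_1 < v_2 < v_3 < v_4 < v_5 < v_6 < v_7 < v_8. The simplices of K, each written with vertices in increasing order, are:

  0-simplices (9): [v_0], [v_1], [v_2], [v_3], [v_4], [v_5], [v_6], [v_7], [v_8]
  1-simplices (27): (27 of them)
  2-simplices (18): (18 of them)

so the chain groups are C_0 ≅ Z^9, C_1 ≅ Z^27, C_2 ≅ Z^18.

∂_1: C_1 → C_0 maps an edge to its endpoints' difference, ∂[p,q] = q − p. For instance
  ∂[v_0,v_1] = [v_1] − [v_0].
This gives a 9×27 integer matrix of rank 8; reducing to Smith normal form yields diagonal entries (1,1,1,1,1,1,1,1).

Boundary ∂_2: C_2 → C_1 sends each 2-simplex [p,q,r] to [q,r] − [p,r] + [p,q]. For instance
  ∂[v_3,v_4,v_7] = [v_4,v_7] − [v_3,v_7] + [v_3,v_4],
  ∂[v_0,v_1,v_4] = [v_1,v_4] − [v_0,v_4] + [v_0,v_1].
This gives a 27×18 integer matrix of rank 18; reducing to Smith normal form yields diagonal entries (1,1,1,1,1,1,1,1,1,1,1,1,1,1,1,1,1,2).

From H_k ≅ ker(∂_k) / im(∂_{k+1}) we obtain:

  H_0: rank C_0 − rank ∂_1 = 9 − 8 = 1, and the invariant factors of ∂_1 are all 1, so H_0 ≅ Z.
  H_1: rank ker ∂_1 − rank ∂_2 = (27 − 8) − 18 = 1, and ∂_2 has invariant factor 2 > 1, so H_1 ≅ Z ⊕ Z/2Z.
  H_2: rank ker ∂_2 − rank ∂_3 = (18 − 18) − 0 = 0, and there is no ∂_3, so H_2 ≅ 0.

As a check, the Euler characteristic is 9 − 27 + 18 = 0, which agrees with 1 − 1 + 0 = 0.

Hence the Betti numbers are b_0 = 1, b_1 = 1, b_2 = 0.

b_0 = 1, b_1 = 1, b_2 = 0.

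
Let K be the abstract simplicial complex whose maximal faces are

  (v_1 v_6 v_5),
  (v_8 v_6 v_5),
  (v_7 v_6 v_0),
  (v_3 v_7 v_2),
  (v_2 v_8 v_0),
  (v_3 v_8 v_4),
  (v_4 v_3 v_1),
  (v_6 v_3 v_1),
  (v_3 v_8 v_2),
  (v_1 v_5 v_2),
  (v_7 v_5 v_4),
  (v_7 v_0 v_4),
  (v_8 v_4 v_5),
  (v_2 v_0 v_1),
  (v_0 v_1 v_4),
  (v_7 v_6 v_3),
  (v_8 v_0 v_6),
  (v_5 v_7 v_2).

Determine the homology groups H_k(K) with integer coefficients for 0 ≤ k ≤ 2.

Take the total order v_0 < v_1 < v_2 < v_3 < v_4 < v_5 < v_6 < v_7 < v_8 on the vertex set. Then K (dimension 2) consists of the simplices:

  0-simplices (9): [v_0], [v_1], [v_2], [v_3], [v_4], [v_5], [v_6], [v_7], [v_8]
  1-simplices (27): (27 of them)
  2-simplices (18): (18 of them)

Hence C_0 ≅ Z^9, C_1 ≅ Z^27, C_2 ≅ Z^18.

∂_1: C_1 → C_0 sends each edge [p,q] (with p < q) to q − p. For instance
  ∂[v_1,v_2] = [v_2] − [v_1].
The resulting 9×27 matrix has rank 8, and its Smith normal form has invariant factors (1,1,1,1,1,1,1,1).

The boundary map ∂_2: C_2 → C_1 sends each 2-simplex [p,q,r] to [q,r] − [p,r] + [p,q]. For instance
  ∂[v_0,v_6,v_7] = [v_6,v_7] − [v_0,v_7] + [v_0,v_6],
  ∂[v_2,v_3,v_7] = [v_3,v_7] − [v_2,v_7] + [v_2,v_3].
As a 27×18 matrix over Z this has rank 17, with invariant factors (1,1,1,1,1,1,1,1,1,1,1,1,1,1,1,1,1).

Now H_k = ker ∂_k / im ∂_{k+1}, so:

  H_0: rank C_0 − rank ∂_1 = 9 − 8 = 1, and the invariant factors of ∂_1 are all 1, so H_0 = Z.
  H_1: rank ker ∂_1 − rank ∂_2 = (27 − 8) − 17 = 2, and the invariant factors of ∂_2 are all 1, so H_1 = Z^2.
  H_2: rank ker ∂_2 − rank ∂_3 = (18 − 17) − 0 = 1, and there is no ∂_3, so H_2 = Z.

As a check, the Euler characteristic is 9 − 27 + 18 = 0, which agrees with 1 − 2 + 1 = 0.

H_0 = Z,  H_1 = Z^2,  H_2 = Z.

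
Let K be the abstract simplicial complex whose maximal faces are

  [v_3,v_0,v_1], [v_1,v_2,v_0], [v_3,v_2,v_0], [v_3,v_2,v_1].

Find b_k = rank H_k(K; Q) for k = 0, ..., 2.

b_0 = 1, b_1 = 0, b_2 = 1.

K has 4 vertices, 6 edges, 4 triangles.
rank ∂_0 = 0, rank ∂_1 = 3 ⇒ b_0 = 4 − 0 − 3 = 1; all invariant factors of ∂_1 are 1 so no torsion. So H_0 ≅ Z.
rank ∂_1 = 3, rank ∂_2 = 3 ⇒ b_1 = 6 − 3 − 3 = 0; all invariant factors of ∂_2 are 1 so no torsion. So H_1 ≅ 0.
rank ∂_2 = 3, rank ∂_3 = 0 ⇒ b_2 = 4 − 3 − 0 = 1. So H_2 ≅ Z.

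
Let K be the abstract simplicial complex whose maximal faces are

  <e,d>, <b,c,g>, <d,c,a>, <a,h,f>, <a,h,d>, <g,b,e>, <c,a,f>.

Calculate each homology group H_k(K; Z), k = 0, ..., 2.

Order the vertices as a < b < c < d < e < f < g < h. Listing each simplex with vertices in this order, K has dimension 2 with simplices:

  0-simplices (8): a, b, c, d, e, f, g, h
  1-simplices (14): ac, ad, af, ah, bc, be, bg, cd, cf, cg, de, dh, eg, fh
  2-simplices (6): acd, acf, adh, afh, bcg, beg

Hence C_0 ≅ Z^8, C_1 ≅ Z^14, C_2 ≅ Z^6.

The boundary map ∂_1: C_1 → C_0 is given by ∂[p,q] = [q] − [p]. For instance
  ∂af = f − a.
The 8×14 boundary matrix has rank 7 and Smith normal form diag(1,1,1,1,1,1,1).

∂_2: C_2 → C_1 sends each 2-simplex [p,q,r] to [q,r] − [p,r] + [p,q]. For instance
  ∂beg = eg − bg + be,
  ∂acd = cd − ad + ac.
The resulting 14×6 matrix has rank 6, and its Smith normal form has invariant factors (1,1,1,1,1,1).

Reading off H_k = ker ∂_k / im ∂_{k+1}:

  H_0: rank C_0 − rank ∂_1 = 8 − 7 = 1, and the invariant factors of ∂_1 are all 1, so H_0 ≅ Z.
  H_1: rank ker ∂_1 − rank ∂_2 = (14 − 7) − 6 = 1, and the invariant factors of ∂_2 are all 1, so H_1 ≅ Z.
  H_2: rank ker ∂_2 − rank ∂_3 = (6 − 6) − 0 = 0, and there is no ∂_3, so H_2 ≅ 0.

H_0 = Z,  H_1 = Z,  H_2 = 0.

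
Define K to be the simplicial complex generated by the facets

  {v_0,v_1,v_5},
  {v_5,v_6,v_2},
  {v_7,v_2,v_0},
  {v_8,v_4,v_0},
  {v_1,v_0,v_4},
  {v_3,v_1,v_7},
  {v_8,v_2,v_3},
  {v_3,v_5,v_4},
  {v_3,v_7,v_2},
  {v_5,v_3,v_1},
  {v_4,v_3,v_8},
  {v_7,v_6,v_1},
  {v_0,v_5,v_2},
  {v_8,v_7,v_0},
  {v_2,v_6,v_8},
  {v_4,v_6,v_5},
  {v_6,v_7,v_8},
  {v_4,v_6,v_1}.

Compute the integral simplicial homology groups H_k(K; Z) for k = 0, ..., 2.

Take the total order v_0 < v_1 < v_2 < v_3 < v_4 < v_5 < v_6 < v_7 < v_8 on the vertex set. Then K (dimension 2) consists of the simplices:

  0-simplices (9): [v_0], [v_1], [v_2], [v_3], [v_4], [v_5], [v_6], [v_7], [v_8]
  1-simplices (27): (27 of them)
  2-simplices (18): (18 of them)

so the chain groups are C_0 ≅ Z^9, C_1 ≅ Z^27, C_2 ≅ Z^18.

The boundary map ∂_1: C_1 → C_0 maps an edge to its endpoints' difference, ∂[p,q] = q − p.
The 9×27 boundary matrix has rank 8 and Smith normal form diag(1,1,1,1,1,1,1,1).

Boundary ∂_2: C_2 → C_1 acts by ∂[p,q,r] = [q,r] − [p,r] + [p,q]. For instance
  ∂[v_2,v_3,v_7] = [v_3,v_7] − [v_2,v_7] + [v_2,v_3],
  ∂[v_0,v_1,v_4] = [v_1,v_4] − [v_0,v_4] + [v_0,v_1].
This gives a 27×18 integer matrix of rank 18; reducing to Smith normal form yields diagonal entries (1,1,1,1,1,1,1,1,1,1,1,1,1,1,1,1,1,2).

Reading off H_k = ker ∂_k / im ∂_{k+1}:

  H_0: rank C_0 − rank ∂_1 = 9 − 8 = 1, and the invariant factors of ∂_1 are all 1, so H_0 = Z.
  H_1: rank ker ∂_1 − rank ∂_2 = (27 − 8) − 18 = 1, and ∂_2 has invariant factor 2 > 1, so H_1 = Z ⊕ Z_2.
  H_2: rank ker ∂_2 − rank ∂_3 = (18 − 18) − 0 = 0, and there is no ∂_3, so H_2 = 0.

(K is a triangulation of the Klein bottle.)

H_0 ≅ Z,  H_1 ≅ Z ⊕ Z_2,  H_2 = 0.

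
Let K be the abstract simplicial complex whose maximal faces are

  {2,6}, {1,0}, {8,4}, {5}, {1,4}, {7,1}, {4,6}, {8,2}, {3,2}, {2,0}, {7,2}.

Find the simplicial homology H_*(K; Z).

H_0 ≅ Z^2,  H_1 ≅ Z^3.

Order the vertices as 0 < 1 < 2 < 3 < 4 < 5 < 6 < 7 < 8. Listing each simplex with vertices in this order, K has dimension 1 with simplices:

  0-simplices (9): [0], [1], [2], [3], [4], [5], [6], [7], [8]
  1-simplices (10): [0,1], [0,2], [1,4], [1,7], [2,3], [2,6], [2,7], [2,8], [4,6], [4,8]

giving chain groups C_0 ≅ Z^9, C_1 ≅ Z^10.

The boundary map ∂_1: C_1 → C_0 sends each edge [p,q] (with p < q) to q − p. For instance
  ∂[4,8] = [8] − [4].
This gives a 9×10 integer matrix of rank 7; reducing to Smith normal form yields diagonal entries (1,1,1,1,1,1,1).

Reading off H_k = ker ∂_k / im ∂_{k+1}:

  H_0: rank C_0 − rank ∂_1 = 9 − 7 = 2, and the invariant factors of ∂_1 are all 1, so H_0 ≅ Z^2.
  H_1: rank ker ∂_1 − rank ∂_2 = (10 − 7) − 0 = 3, and there is no ∂_2, so H_1 ≅ Z^3.

As a check, the Euler characteristic is 9 − 10 = -1, which agrees with 2 − 3 = -1.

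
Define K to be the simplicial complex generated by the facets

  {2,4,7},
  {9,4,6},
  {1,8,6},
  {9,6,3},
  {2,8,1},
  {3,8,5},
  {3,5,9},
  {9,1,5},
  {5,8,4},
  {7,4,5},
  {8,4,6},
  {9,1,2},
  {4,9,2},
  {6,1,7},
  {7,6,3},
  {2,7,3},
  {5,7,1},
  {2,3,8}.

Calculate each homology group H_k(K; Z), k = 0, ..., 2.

K has 9 vertices, 27 edges, 18 triangles.
rank ∂_0 = 0, rank ∂_1 = 8 ⇒ b_0 = 9 − 0 − 8 = 1; all invariant factors of ∂_1 are 1 so no torsion. So H_0 = Z.
rank ∂_1 = 8, rank ∂_2 = 17 ⇒ b_1 = 27 − 8 − 17 = 2; all invariant factors of ∂_2 are 1 so no torsion. So H_1 = Z^2.
rank ∂_2 = 17, rank ∂_3 = 0 ⇒ b_2 = 18 − 17 − 0 = 1. So H_2 = Z.

H_0 = Z,  H_1 = Z^2,  H_2 = Z.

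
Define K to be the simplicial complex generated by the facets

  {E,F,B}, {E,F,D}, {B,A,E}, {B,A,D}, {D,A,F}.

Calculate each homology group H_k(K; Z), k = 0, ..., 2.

Take the total order A < B < D < E < F on the vertex set. Then K (dimension 2) consists of the simplices:

  0-simplices (5): A, B, D, E, F
  1-simplices (10): AB, AD, AE, AF, BD, BE, BF, DE, DF, EF
  2-simplices (5): ABD, ABE, ADF, BEF, DEF

giving chain groups C_0 ≅ Z^5, C_1 ≅ Z^10, C_2 ≅ Z^5.

The boundary map ∂_1: C_1 → C_0 is given by ∂[p,q] = [q] − [p]. For instance
  ∂DF = F − D.
The 5×10 boundary matrix has rank 4 and Smith normal form diag(1,1,1,1).

∂_2: C_2 → C_1 maps a triangle to the signed sum of its edges. For instance
  ∂ADF = DF − AF + AD,
  ∂BEF = EF − BF + BE.
The resulting 10×5 matrix has rank 5, and its Smith normal form has invariant factors (1,1,1,1,1).

Reading off H_k = ker ∂_k / im ∂_{k+1}:

  H_0: rank C_0 − rank ∂_1 = 5 − 4 = 1, and the invariant factors of ∂_1 are all 1, so H_0 ≅ Z.
  H_1: rank ker ∂_1 − rank ∂_2 = (10 − 4) − 5 = 1, and the invariant factors of ∂_2 are all 1, so H_1 ≅ Z.
  H_2: rank ker ∂_2 − rank ∂_3 = (5 − 5) − 0 = 0, and there is no ∂_3, so H_2 ≅ 0.

(K is a triangulation of the Möbius band.)

H_0 ≅ Z,  H_1 ≅ Z,  H_2 = 0.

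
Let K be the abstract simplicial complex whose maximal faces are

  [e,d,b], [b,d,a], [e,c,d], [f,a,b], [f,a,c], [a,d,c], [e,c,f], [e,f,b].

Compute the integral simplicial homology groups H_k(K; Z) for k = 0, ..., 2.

H_0 = Z,  H_1 = 0,  H_2 = Z.

Fix the vertex order a < b < c < d < e < f and write every simplex with vertices in increasing order. Then dim K = 2 and the simplices of K are:

  0-simplices (6): a, b, c, d, e, f
  1-simplices (12): ab, ac, ad, af, bd, be, bf, cd, ce, cf, de, ef
  2-simplices (8): abd, abf, acd, acf, bde, bef, cde, cef

Hence C_0 ≅ Z^6, C_1 ≅ Z^12, C_2 ≅ Z^8.

∂_1: C_1 → C_0 is given by ∂[p,q] = [q] − [p].
The resulting 6×12 matrix has rank 5, and its Smith normal form has invariant factors (1,1,1,1,1).

The boundary map ∂_2: C_2 → C_1 acts by ∂[p,q,r] = [q,r] − [p,r] + [p,q]. For instance
  ∂abd = bd − ad + ab,
  ∂acd = cd − ad + ac.
The resulting 12×8 matrix has rank 7, and its Smith normal form has invariant factors (1,1,1,1,1,1,1).

Now H_k = ker ∂_k / im ∂_{k+1}, so:

  H_0: rank C_0 − rank ∂_1 = 6 − 5 = 1, and the invariant factors of ∂_1 are all 1, so H_0 ≅ Z.
  H_1: rank ker ∂_1 − rank ∂_2 = (12 − 5) − 7 = 0, and the invariant factors of ∂_2 are all 1, so H_1 ≅ 0.
  H_2: rank ker ∂_2 − rank ∂_3 = (8 − 7) − 0 = 1, and there is no ∂_3, so H_2 ≅ Z.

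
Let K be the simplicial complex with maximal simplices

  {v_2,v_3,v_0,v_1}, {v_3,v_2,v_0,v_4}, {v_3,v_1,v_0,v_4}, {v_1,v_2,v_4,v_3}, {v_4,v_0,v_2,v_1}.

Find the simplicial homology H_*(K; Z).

H_0 ≅ Z,  H_1 = 0,  H_2 = 0,  H_3 ≅ Z.

Fix the vertex order v_0 < v_1 < v_2 < v_3 < v_4 and write every simplex with vertices in increasing order. Then dim K = 3 and the simplices of K are:

  0-simplices (5): [v_0], [v_1], [v_2], [v_3], [v_4]
  1-simplices (10): [v_0,v_1], [v_0,v_2], [v_0,v_3], [v_0,v_4], [v_1,v_2], [v_1,v_3], [v_1,v_4], [v_2,v_3], [v_2,v_4], [v_3,v_4]
  2-simplices (10): [v_0,v_1,v_2], [v_0,v_1,v_3], [v_0,v_1,v_4], [v_0,v_2,v_3], [v_0,v_2,v_4], [v_0,v_3,v_4], [v_1,v_2,v_3], [v_1,v_2,v_4], [v_1,v_3,v_4], [v_2,v_3,v_4]
  3-simplices (5): [v_0,v_1,v_2,v_3], [v_0,v_1,v_2,v_4], [v_0,v_1,v_3,v_4], [v_0,v_2,v_3,v_4], [v_1,v_2,v_3,v_4]

giving chain groups C_0 ≅ Z^5, C_1 ≅ Z^10, C_2 ≅ Z^10, C_3 ≅ Z^5.

∂_1: C_1 → C_0 maps an edge to its endpoints' difference, ∂[p,q] = q − p. For instance
  ∂[v_0,v_2] = [v_2] − [v_0].
The 5×10 boundary matrix has rank 4 and Smith normal form diag(1,1,1,1).

The boundary map ∂_2: C_2 → C_1 acts by ∂[p,q,r] = [q,r] − [p,r] + [p,q]. For instance
  ∂[v_0,v_2,v_3] = [v_2,v_3] − [v_0,v_3] + [v_0,v_2],
  ∂[v_2,v_3,v_4] = [v_3,v_4] − [v_2,v_4] + [v_2,v_3].
This gives a 10×10 integer matrix of rank 6; reducing to Smith normal form yields diagonal entries (1,1,1,1,1,1).

The boundary map ∂_3: C_3 → C_2 sends each 3-simplex σ to the alternating sum Σ_i (−1)^i (σ with its i-th vertex removed). For instance
  ∂[v_1,v_2,v_3,v_4] = [v_2,v_3,v_4] − [v_1,v_3,v_4] + [v_1,v_2,v_4] − [v_1,v_2,v_3],
  ∂[v_0,v_1,v_3,v_4] = [v_1,v_3,v_4] − [v_0,v_3,v_4] + [v_0,v_1,v_4] − [v_0,v_1,v_3].
The resulting 10×5 matrix has rank 4, and its Smith normal form has invariant factors (1,1,1,1).

Reading off H_k = ker ∂_k / im ∂_{k+1}:

  H_0: rank C_0 − rank ∂_1 = 5 − 4 = 1, and the invariant factors of ∂_1 are all 1, so H_0 = Z.
  H_1: rank ker ∂_1 − rank ∂_2 = (10 − 4) − 6 = 0, and the invariant factors of ∂_2 are all 1, so H_1 = 0.
  H_2: rank ker ∂_2 − rank ∂_3 = (10 − 6) − 4 = 0, and the invariant factors of ∂_3 are all 1, so H_2 = 0.
  H_3: rank ker ∂_3 − rank ∂_4 = (5 − 4) − 0 = 1, and there is no ∂_4, so H_3 = Z.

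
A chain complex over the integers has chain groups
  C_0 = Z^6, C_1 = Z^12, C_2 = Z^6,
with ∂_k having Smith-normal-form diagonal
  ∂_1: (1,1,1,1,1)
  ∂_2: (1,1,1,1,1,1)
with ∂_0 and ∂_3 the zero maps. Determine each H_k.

H_0 = Z,  H_1 = Z,  H_2 = 0.

H_0: b_0 = 6 − 0 − 5 = 1; torsion from ∂_1 factors > 1: none. So H_0 = Z.
H_1: b_1 = 12 − 5 − 6 = 1; torsion from ∂_2 factors > 1: none. So H_1 = Z.
H_2: b_2 = 6 − 6 − 0 = 0; torsion from ∂_3 factors > 1: none. So H_2 = 0.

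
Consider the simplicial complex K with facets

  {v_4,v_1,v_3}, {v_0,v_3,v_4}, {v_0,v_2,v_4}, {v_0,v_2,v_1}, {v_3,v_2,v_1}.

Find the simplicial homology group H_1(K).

H_1 ≅ Z.

Take the total order v_0 < v_1 < v_2 < v_3 < v_4 on the vertex set. Then K (dimension 2) consists of the simplices:

  0-simplices (5): [v_0], [v_1], [v_2], [v_3], [v_4]
  1-simplices (10): [v_0,v_1], [v_0,v_2], [v_0,v_3], [v_0,v_4], [v_1,v_2], [v_1,v_3], [v_1,v_4], [v_2,v_3], [v_2,v_4], [v_3,v_4]
  2-simplices (5): [v_0,v_1,v_2], [v_0,v_2,v_4], [v_0,v_3,v_4], [v_1,v_2,v_3], [v_1,v_3,v_4]

giving chain groups C_0 ≅ Z^5, C_1 ≅ Z^10, C_2 ≅ Z^5.

The boundary map ∂_1: C_1 → C_0 maps an edge to its endpoints' difference, ∂[p,q] = q − p.
The resulting 5×10 matrix has rank 4, and its Smith normal form has invariant factors (1,1,1,1).

Boundary ∂_2: C_2 → C_1 sends each 2-simplex [p,q,r] to [q,r] − [p,r] + [p,q]. For instance
  ∂[v_1,v_3,v_4] = [v_3,v_4] − [v_1,v_4] + [v_1,v_3],
  ∂[v_1,v_2,v_3] = [v_2,v_3] − [v_1,v_3] + [v_1,v_2].
The 10×5 boundary matrix has rank 5 and Smith normal form diag(1,1,1,1,1).

From H_k ≅ ker(∂_k) / im(∂_{k+1}) we obtain:

  H_1: rank ker ∂_1 − rank ∂_2 = (10 − 4) − 5 = 1, and the invariant factors of ∂_2 are all 1, so H_1 ≅ Z.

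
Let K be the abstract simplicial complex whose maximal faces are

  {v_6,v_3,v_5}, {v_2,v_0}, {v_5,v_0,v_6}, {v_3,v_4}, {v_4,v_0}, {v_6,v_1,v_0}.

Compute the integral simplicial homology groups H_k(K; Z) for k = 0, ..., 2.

K has 7 vertices, 10 edges, 3 triangles.
rank ∂_0 = 0, rank ∂_1 = 6 ⇒ b_0 = 7 − 0 − 6 = 1; all invariant factors of ∂_1 are 1 so no torsion. So H_0 ≅ Z.
rank ∂_1 = 6, rank ∂_2 = 3 ⇒ b_1 = 10 − 6 − 3 = 1; all invariant factors of ∂_2 are 1 so no torsion. So H_1 ≅ Z.
rank ∂_2 = 3, rank ∂_3 = 0 ⇒ b_2 = 3 − 3 − 0 = 0. So H_2 ≅ 0.

H_0 = Z,  H_1 = Z,  H_2 = 0.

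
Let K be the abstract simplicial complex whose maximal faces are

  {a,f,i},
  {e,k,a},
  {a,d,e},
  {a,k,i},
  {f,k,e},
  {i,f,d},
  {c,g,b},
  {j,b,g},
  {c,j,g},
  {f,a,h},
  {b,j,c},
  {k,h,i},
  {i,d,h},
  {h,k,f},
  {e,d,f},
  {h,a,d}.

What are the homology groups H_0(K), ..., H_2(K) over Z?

Order the vertices as a < b < c < d < e < f < g < h < i < j < k. Listing each simplex with vertices in this order, K has dimension 2 with simplices:

  0-simplices (11): a, b, c, d, e, f, g, h, i, j, k
  1-simplices (24): ad, ae, af, ah, ai, ak, bc, bg, bj, cg, cj, de, df, dh, di, ef, ek, fh, fi, fk, gj, hi, hk, ik
  2-simplices (16): ade, adh, aek, afh, afi, aik, bcg, bcj, bgj, cgj, def, dfi, dhi, efk, fhk, hik

giving chain groups C_0 ≅ Z^11, C_1 ≅ Z^24, C_2 ≅ Z^16.

The boundary map ∂_1: C_1 → C_0 is given by ∂[p,q] = [q] − [p]. For instance
  ∂ak = k − a.
The resulting 11×24 matrix has rank 9, and its Smith normal form has invariant factors (1,1,1,1,1,1,1,1,1).

∂_2: C_2 → C_1 sends each 2-simplex [p,q,r] to [q,r] − [p,r] + [p,q]. For instance
  ∂bcg = cg − bg + bc,
  ∂hik = ik − hk + hi.
The 24×16 boundary matrix has rank 15 and Smith normal form diag(1,1,1,1,1,1,1,1,1,1,1,1,1,1,2).

From H_k ≅ ker(∂_k) / im(∂_{k+1}) we obtain:

  H_0: rank C_0 − rank ∂_1 = 11 − 9 = 2, and the invariant factors of ∂_1 are all 1, so H_0 ≅ Z^2.
  H_1: rank ker ∂_1 − rank ∂_2 = (24 − 9) − 15 = 0, and ∂_2 has invariant factor 2 > 1, so H_1 ≅ Z/2.
  H_2: rank ker ∂_2 − rank ∂_3 = (16 − 15) − 0 = 1, and there is no ∂_3, so H_2 ≅ Z.

As a check, the Euler characteristic is 11 − 24 + 16 = 3, which agrees with 2 − 0 + 1 = 3.

H_0 = Z^2,  H_1 = Z/2,  H_2 = Z.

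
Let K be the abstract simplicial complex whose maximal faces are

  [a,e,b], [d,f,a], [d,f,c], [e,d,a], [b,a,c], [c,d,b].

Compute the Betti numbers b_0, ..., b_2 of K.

Order the vertices as a < b < c < d < e < f. Listing each simplex with vertices in this order, K has dimension 2 with simplices:

  0-simplices (6): a, b, c, d, e, f
  1-simplices (12): ab, ac, ad, ae, af, bc, bd, be, cd, cf, de, df
  2-simplices (6): abc, abe, ade, adf, bcd, cdf

so the chain groups are C_0 ≅ Z^6, C_1 ≅ Z^12, C_2 ≅ Z^6.

Boundary ∂_1: C_1 → C_0 sends each edge [p,q] (with p < q) to q − p.
As a 6×12 matrix over Z this has rank 5, with invariant factors (1,1,1,1,1).

∂_2: C_2 → C_1 acts by ∂[p,q,r] = [q,r] − [p,r] + [p,q]. For instance
  ∂abc = bc − ac + ab,
  ∂ade = de − ae + ad.
The resulting 12×6 matrix has rank 6, and its Smith normal form has invariant factors (1,1,1,1,1,1).

From H_k ≅ ker(∂_k) / im(∂_{k+1}) we obtain:

  H_0: rank C_0 − rank ∂_1 = 6 − 5 = 1, and the invariant factors of ∂_1 are all 1, so H_0 ≅ Z.
  H_1: rank ker ∂_1 − rank ∂_2 = (12 − 5) − 6 = 1, and the invariant factors of ∂_2 are all 1, so H_1 ≅ Z.
  H_2: rank ker ∂_2 − rank ∂_3 = (6 − 6) − 0 = 0, and there is no ∂_3, so H_2 ≅ 0.

As a check, the Euler characteristic is 6 − 12 + 6 = 0, which agrees with 1 − 1 + 0 = 0.
(K is a triangulation of the cylinder S^1 x I.)

Hence the Betti numbers are b_0 = 1, b_1 = 1, b_2 = 0.

b_0 = 1, b_1 = 1, b_2 = 0.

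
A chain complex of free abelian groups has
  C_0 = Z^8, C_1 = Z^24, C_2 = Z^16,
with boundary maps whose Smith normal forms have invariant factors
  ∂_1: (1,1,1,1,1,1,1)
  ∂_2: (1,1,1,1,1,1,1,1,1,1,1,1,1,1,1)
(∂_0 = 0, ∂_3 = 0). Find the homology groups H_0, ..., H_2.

H_0: b_0 = 8 − 0 − 7 = 1; torsion from ∂_1 factors > 1: none. So H_0 = Z.
H_1: b_1 = 24 − 7 − 15 = 2; torsion from ∂_2 factors > 1: none. So H_1 = Z^2.
H_2: b_2 = 16 − 15 − 0 = 1; torsion from ∂_3 factors > 1: none. So H_2 = Z.

H_0 = Z,  H_1 = Z^2,  H_2 = Z.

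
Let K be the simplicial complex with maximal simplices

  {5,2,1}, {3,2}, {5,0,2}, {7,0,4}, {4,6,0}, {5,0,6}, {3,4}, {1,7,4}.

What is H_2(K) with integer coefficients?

We work with the vertex ordering 0 < 1 < 2 < 3 < 4 < 5 < 6 < 7. The simplices of K, each written with vertices in increasing order, are:

  0-simplices (8): [0], [1], [2], [3], [4], [5], [6], [7]
  1-simplices (15): [0,2], [0,4], [0,5], [0,6], [0,7], [1,2], [1,4], [1,5], [1,7], [2,3], [2,5], [3,4], [4,6], [4,7], [5,6]
  2-simplices (6): [0,2,5], [0,4,6], [0,4,7], [0,5,6], [1,2,5], [1,4,7]

Hence C_0 ≅ Z^8, C_1 ≅ Z^15, C_2 ≅ Z^6.

∂_1: C_1 → C_0 is given by ∂[p,q] = [q] − [p]. For instance
  ∂[0,7] = [7] − [0].
As a 8×15 matrix over Z this has rank 7, with invariant factors (1,1,1,1,1,1,1).

Boundary ∂_2: C_2 → C_1 maps a triangle to the signed sum of its edges. For instance
  ∂[0,5,6] = [5,6] − [0,6] + [0,5],
  ∂[0,4,6] = [4,6] − [0,6] + [0,4].
As a 15×6 matrix over Z this has rank 6, with invariant factors (1,1,1,1,1,1).

Now H_k = ker ∂_k / im ∂_{k+1}, so:

  H_2: rank ker ∂_2 − rank ∂_3 = (6 − 6) − 0 = 0, and there is no ∂_3, so H_2 = 0.

H_2 = 0.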